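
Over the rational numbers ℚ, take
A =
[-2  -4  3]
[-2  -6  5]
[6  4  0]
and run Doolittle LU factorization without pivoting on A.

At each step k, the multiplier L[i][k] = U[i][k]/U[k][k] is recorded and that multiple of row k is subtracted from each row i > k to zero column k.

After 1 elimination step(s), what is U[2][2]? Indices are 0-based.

k=0: U[0][0]=-2
  eliminate (1,0): mult=1, new row 1: (0, -2, 2); set L[1][0]=1
  eliminate (2,0): mult=-3, new row 2: (0, -8, 9); set L[2][0]=-3

U[2][2] = 9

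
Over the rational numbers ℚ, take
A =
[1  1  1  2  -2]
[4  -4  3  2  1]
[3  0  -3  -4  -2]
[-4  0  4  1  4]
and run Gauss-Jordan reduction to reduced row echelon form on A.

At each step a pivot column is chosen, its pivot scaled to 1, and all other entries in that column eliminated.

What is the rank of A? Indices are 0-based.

rank = 4

[1] R0 /= 1  ⇒  (1, 1, 1, 2, -2)
     R1 -= 4·R0  ⇒  (0, -8, -1, -6, 9)
     R2 -= 3·R0  ⇒  (0, -3, -6, -10, 4)
     R3 -= -4·R0  ⇒  (0, 4, 8, 9, -4)
[2] R1 /= -8  ⇒  (0, 1, 1/8, 3/4, -9/8)
     R0 -= 1·R1  ⇒  (1, 0, 7/8, 5/4, -7/8)
     R2 -= -3·R1  ⇒  (0, 0, -45/8, -31/4, 5/8)
     R3 -= 4·R1  ⇒  (0, 0, 15/2, 6, 1/2)
[3] R2 /= -45/8  ⇒  (0, 0, 1, 62/45, -1/9)
     R0 -= 7/8·R2  ⇒  (1, 0, 0, 2/45, -7/9)
     R1 -= 1/8·R2  ⇒  (0, 1, 0, 26/45, -10/9)
     R3 -= 15/2·R2  ⇒  (0, 0, 0, -13/3, 4/3)
[4] R3 /= -13/3  ⇒  (0, 0, 0, 1, -4/13)
     R0 -= 2/45·R3  ⇒  (1, 0, 0, 0, -149/195)
     R1 -= 26/45·R3  ⇒  (0, 1, 0, 0, -14/15)
     R2 -= 62/45·R3  ⇒  (0, 0, 1, 0, 61/195)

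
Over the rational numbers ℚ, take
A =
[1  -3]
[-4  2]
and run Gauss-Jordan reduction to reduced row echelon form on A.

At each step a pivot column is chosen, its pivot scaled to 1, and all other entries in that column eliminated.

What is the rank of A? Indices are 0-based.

pivot(0,0)=1: scale R0 → (1, -3)
  clear (1,0): R1 −= (-4)R0 → (0, -10)
pivot(1,1)=-10: scale R1 → (0, 1)
  clear (0,1): R0 −= (-3)R1 → (1, 0)

rank = 2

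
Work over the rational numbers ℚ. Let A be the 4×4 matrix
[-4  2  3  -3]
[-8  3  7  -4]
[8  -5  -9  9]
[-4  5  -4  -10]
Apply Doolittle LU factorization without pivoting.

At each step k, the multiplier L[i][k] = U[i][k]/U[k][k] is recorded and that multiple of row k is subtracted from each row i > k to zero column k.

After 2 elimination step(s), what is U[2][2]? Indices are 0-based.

Step 1: pivot at (0,0) is -4.
  row1 ← row1 − (2)·row0  ⇒  L[1][0]=2, U row1=(0, -1, 1, 2)
  row2 ← row2 − (-2)·row0  ⇒  L[2][0]=-2, U row2=(0, -1, -3, 3)
  row3 ← row3 − (1)·row0  ⇒  L[3][0]=1, U row3=(0, 3, -7, -7)
Step 2: pivot at (1,1) is -1.
  row2 ← row2 − (1)·row1  ⇒  L[2][1]=1, U row2=(0, 0, -4, 1)
  row3 ← row3 − (-3)·row1  ⇒  L[3][1]=-3, U row3=(0, 0, -4, -1)

U[2][2] = -4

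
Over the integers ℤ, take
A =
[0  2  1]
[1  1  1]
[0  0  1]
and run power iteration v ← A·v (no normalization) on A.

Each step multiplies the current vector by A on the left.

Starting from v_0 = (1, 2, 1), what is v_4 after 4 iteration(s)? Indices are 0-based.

v_4 = (41, 42, 1)

v_0 = (1, 2, 1).
v_1 = A·v_0 = (5, 4, 1).
v_2 = A·v_1 = (9, 10, 1).
v_3 = A·v_2 = (21, 20, 1).
v_4 = A·v_3 = (41, 42, 1).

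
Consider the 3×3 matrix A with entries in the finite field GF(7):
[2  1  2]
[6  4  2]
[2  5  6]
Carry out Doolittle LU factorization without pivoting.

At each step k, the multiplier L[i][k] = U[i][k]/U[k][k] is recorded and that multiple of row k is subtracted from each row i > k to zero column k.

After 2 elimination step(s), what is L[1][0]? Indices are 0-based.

Step 1: pivot at (0,0) is 2.
  row1 ← row1 − (3)·row0  ⇒  L[1][0]=3, U row1=(0, 1, 3)
  row2 ← row2 − (1)·row0  ⇒  L[2][0]=1, U row2=(0, 4, 4)
Step 2: pivot at (1,1) is 1.
  row2 ← row2 − (4)·row1  ⇒  L[2][1]=4, U row2=(0, 0, 6)

L[1][0] = 3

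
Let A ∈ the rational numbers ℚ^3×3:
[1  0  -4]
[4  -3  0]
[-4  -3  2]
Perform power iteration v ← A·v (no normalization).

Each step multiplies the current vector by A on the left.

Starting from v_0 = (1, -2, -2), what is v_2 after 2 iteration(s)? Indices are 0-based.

v_0 = (1, -2, -2).
v_1 = A·v_0 = (9, 10, -2).
v_2 = A·v_1 = (17, 6, -70).

v_2 = (17, 6, -70)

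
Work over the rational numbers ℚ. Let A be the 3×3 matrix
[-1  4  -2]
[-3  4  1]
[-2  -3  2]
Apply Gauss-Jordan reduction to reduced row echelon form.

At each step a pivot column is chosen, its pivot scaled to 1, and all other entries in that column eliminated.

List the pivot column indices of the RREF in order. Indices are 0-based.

step 1: normalize row 0 (÷-1) = (1, -4, 2)
  row 1: subtract -3×row0 = (0, -8, 7)
  row 2: subtract -2×row0 = (0, -11, 6)
step 2: normalize row 1 (÷-8) = (0, 1, -7/8)
  row 0: subtract -4×row1 = (1, 0, -3/2)
  row 2: subtract -11×row1 = (0, 0, -29/8)
step 3: normalize row 2 (÷-29/8) = (0, 0, 1)
  row 0: subtract -3/2×row2 = (1, 0, 0)
  row 1: subtract -7/8×row2 = (0, 1, 0)

pivot columns: 0, 1, 2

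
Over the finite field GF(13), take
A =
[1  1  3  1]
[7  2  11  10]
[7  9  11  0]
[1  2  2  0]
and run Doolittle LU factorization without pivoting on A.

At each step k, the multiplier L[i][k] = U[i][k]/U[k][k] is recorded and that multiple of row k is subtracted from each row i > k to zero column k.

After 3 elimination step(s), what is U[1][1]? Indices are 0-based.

[col 0] pivot 1
  R1 -= 7*R0 → (0, 8, 3, 3)  (L[1][0] := 7)
  R2 -= 7*R0 → (0, 2, 3, 6)  (L[2][0] := 7)
  R3 -= 1*R0 → (0, 1, 12, 12)  (L[3][0] := 1)
[col 1] pivot 8
  R2 -= 10*R1 → (0, 0, 12, 2)  (L[2][1] := 10)
  R3 -= 5*R1 → (0, 0, 10, 10)  (L[3][1] := 5)
[col 2] pivot 12
  R3 -= 3*R2 → (0, 0, 0, 4)  (L[3][2] := 3)

U[1][1] = 8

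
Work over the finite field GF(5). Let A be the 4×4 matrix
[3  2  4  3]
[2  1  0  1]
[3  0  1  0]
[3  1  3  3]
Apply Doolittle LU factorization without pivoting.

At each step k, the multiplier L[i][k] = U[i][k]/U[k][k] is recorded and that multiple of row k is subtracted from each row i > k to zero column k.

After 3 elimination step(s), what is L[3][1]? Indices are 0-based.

L[3][1] = 3

Step 1: pivot at (0,0) is 3.
  row1 ← row1 − (4)·row0  ⇒  L[1][0]=4, U row1=(0, 3, 4, 4)
  row2 ← row2 − (1)·row0  ⇒  L[2][0]=1, U row2=(0, 3, 2, 2)
  row3 ← row3 − (1)·row0  ⇒  L[3][0]=1, U row3=(0, 4, 4, 0)
Step 2: pivot at (1,1) is 3.
  row2 ← row2 − (1)·row1  ⇒  L[2][1]=1, U row2=(0, 0, 3, 3)
  row3 ← row3 − (3)·row1  ⇒  L[3][1]=3, U row3=(0, 0, 2, 3)
Step 3: pivot at (2,2) is 3.
  row3 ← row3 − (4)·row2  ⇒  L[3][2]=4, U row3=(0, 0, 0, 1)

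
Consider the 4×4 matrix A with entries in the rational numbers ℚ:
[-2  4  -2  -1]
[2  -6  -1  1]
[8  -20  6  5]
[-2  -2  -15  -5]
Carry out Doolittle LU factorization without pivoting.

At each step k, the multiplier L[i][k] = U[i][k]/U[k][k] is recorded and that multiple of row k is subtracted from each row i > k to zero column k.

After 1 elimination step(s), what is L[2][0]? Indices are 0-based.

[col 0] pivot -2
  R1 -= -1*R0 → (0, -2, -3, 0)  (L[1][0] := -1)
  R2 -= -4*R0 → (0, -4, -2, 1)  (L[2][0] := -4)
  R3 -= 1*R0 → (0, -6, -13, -4)  (L[3][0] := 1)

L[2][0] = -4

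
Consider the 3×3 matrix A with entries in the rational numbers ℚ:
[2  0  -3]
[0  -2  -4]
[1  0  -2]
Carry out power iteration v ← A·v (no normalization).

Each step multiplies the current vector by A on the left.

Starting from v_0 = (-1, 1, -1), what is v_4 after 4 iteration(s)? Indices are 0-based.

v_4 = (-1, -44, -1)

v_0 = (-1, 1, -1).
v_1 = A·v_0 = (1, 2, 1).
v_2 = A·v_1 = (-1, -8, -1).
v_3 = A·v_2 = (1, 20, 1).
v_4 = A·v_3 = (-1, -44, -1).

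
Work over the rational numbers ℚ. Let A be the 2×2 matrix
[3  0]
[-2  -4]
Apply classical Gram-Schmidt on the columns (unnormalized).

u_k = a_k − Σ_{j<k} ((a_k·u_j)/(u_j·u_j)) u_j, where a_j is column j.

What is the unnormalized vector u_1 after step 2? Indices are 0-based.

u_1 = (-24/13, -36/13)

Step 1: u_0 = a_0 = (3, -2).
Step 2: u_1 = a_1 − (8/13)·u_0 = (-24/13, -36/13).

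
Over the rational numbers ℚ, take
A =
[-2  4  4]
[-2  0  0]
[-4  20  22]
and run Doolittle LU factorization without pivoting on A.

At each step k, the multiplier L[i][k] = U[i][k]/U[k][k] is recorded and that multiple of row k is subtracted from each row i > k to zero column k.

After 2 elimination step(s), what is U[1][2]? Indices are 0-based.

U[1][2] = -4

[col 0] pivot -2
  R1 -= 1*R0 → (0, -4, -4)  (L[1][0] := 1)
  R2 -= 2*R0 → (0, 12, 14)  (L[2][0] := 2)
[col 1] pivot -4
  R2 -= -3*R1 → (0, 0, 2)  (L[2][1] := -3)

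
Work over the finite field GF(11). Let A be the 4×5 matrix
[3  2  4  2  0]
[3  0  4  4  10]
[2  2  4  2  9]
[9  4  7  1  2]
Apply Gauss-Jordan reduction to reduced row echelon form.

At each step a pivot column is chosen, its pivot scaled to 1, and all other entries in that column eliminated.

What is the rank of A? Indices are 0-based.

rank = 4

step 1: normalize row 0 (÷3) = (1, 8, 5, 8, 0)
  row 1: subtract 3×row0 = (0, 9, 0, 2, 10)
  row 2: subtract 2×row0 = (0, 8, 5, 8, 9)
  row 3: subtract 9×row0 = (0, 9, 6, 6, 2)
step 2: normalize row 1 (÷9) = (0, 1, 0, 10, 6)
  row 0: subtract 8×row1 = (1, 0, 5, 5, 7)
  row 2: subtract 8×row1 = (0, 0, 5, 5, 5)
  row 3: subtract 9×row1 = (0, 0, 6, 4, 3)
step 3: normalize row 2 (÷5) = (0, 0, 1, 1, 1)
  row 0: subtract 5×row2 = (1, 0, 0, 0, 2)
  row 3: subtract 6×row2 = (0, 0, 0, 9, 8)
step 4: normalize row 3 (÷9) = (0, 0, 0, 1, 7)
  row 1: subtract 10×row3 = (0, 1, 0, 0, 2)
  row 2: subtract 1×row3 = (0, 0, 1, 0, 5)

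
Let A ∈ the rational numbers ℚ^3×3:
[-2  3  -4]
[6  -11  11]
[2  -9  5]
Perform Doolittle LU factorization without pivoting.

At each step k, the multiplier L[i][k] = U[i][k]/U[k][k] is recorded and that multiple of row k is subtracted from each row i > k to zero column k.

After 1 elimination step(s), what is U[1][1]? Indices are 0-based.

U[1][1] = -2

[col 0] pivot -2
  R1 -= -3*R0 → (0, -2, -1)  (L[1][0] := -3)
  R2 -= -1*R0 → (0, -6, 1)  (L[2][0] := -1)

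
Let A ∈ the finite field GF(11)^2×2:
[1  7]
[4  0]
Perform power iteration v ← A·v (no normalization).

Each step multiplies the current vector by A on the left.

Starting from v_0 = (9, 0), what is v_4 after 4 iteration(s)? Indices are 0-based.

v_4 = (0, 6)

v_0 = (9, 0).
v_1 = A·v_0 = (9, 3).
v_2 = A·v_1 = (8, 3).
v_3 = A·v_2 = (7, 10).
v_4 = A·v_3 = (0, 6).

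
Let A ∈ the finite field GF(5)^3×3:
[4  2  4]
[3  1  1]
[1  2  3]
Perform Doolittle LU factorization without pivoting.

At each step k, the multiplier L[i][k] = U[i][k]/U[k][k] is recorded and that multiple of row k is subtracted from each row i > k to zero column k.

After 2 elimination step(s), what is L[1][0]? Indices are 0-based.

L[1][0] = 2

[col 0] pivot 4
  R1 -= 2*R0 → (0, 2, 3)  (L[1][0] := 2)
  R2 -= 4*R0 → (0, 4, 2)  (L[2][0] := 4)
[col 1] pivot 2
  R2 -= 2*R1 → (0, 0, 1)  (L[2][1] := 2)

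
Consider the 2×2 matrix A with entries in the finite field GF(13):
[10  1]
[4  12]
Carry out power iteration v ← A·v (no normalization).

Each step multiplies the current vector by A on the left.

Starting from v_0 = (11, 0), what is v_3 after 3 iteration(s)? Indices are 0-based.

v_0 = (11, 0).
v_1 = A·v_0 = (6, 5).
v_2 = A·v_1 = (0, 6).
v_3 = A·v_2 = (6, 7).

v_3 = (6, 7)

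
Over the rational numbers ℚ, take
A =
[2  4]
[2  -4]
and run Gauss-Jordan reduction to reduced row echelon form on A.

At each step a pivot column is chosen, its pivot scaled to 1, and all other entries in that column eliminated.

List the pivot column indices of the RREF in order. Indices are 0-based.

pivot columns: 0, 1

[1] R0 /= 2  ⇒  (1, 2)
     R1 -= 2·R0  ⇒  (0, -8)
[2] R1 /= -8  ⇒  (0, 1)
     R0 -= 2·R1  ⇒  (1, 0)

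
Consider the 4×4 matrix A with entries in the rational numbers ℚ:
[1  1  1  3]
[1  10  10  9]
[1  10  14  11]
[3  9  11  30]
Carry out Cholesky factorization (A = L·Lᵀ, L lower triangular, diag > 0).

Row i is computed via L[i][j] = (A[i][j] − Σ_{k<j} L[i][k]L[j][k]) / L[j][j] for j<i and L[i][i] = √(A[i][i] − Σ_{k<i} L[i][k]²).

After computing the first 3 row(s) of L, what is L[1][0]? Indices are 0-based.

Step 1: L[0][0] = √(1) = 1.
  L[1][0] = (1) / L[0][0] = 1.
Step 2: L[1][1] = √(9) = 3.
  L[2][0] = (1) / L[0][0] = 1.
  L[2][1] = (9) / L[1][1] = 3.
Step 3: L[2][2] = √(4) = 2.

L[1][0] = 1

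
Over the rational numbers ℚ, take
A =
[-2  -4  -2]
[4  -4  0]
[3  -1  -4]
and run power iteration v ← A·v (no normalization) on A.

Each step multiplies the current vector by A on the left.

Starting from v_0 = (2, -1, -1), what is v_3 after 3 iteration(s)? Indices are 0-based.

v_3 = (408, -136, 18)

v_0 = (2, -1, -1).
v_1 = A·v_0 = (2, 12, 11).
v_2 = A·v_1 = (-74, -40, -50).
v_3 = A·v_2 = (408, -136, 18).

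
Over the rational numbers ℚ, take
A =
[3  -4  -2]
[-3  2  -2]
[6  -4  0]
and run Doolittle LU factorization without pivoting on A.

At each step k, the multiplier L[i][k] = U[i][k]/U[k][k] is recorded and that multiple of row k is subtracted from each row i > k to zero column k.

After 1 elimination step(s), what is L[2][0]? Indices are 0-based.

k=0: U[0][0]=3
  eliminate (1,0): mult=-1, new row 1: (0, -2, -4); set L[1][0]=-1
  eliminate (2,0): mult=2, new row 2: (0, 4, 4); set L[2][0]=2

L[2][0] = 2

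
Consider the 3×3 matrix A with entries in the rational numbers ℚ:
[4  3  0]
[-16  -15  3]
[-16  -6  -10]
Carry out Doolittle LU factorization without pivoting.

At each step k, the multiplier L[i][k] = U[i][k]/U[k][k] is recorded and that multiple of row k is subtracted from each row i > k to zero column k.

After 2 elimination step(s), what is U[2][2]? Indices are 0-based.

k=0: U[0][0]=4
  eliminate (1,0): mult=-4, new row 1: (0, -3, 3); set L[1][0]=-4
  eliminate (2,0): mult=-4, new row 2: (0, 6, -10); set L[2][0]=-4
k=1: U[1][1]=-3
  eliminate (2,1): mult=-2, new row 2: (0, 0, -4); set L[2][1]=-2

U[2][2] = -4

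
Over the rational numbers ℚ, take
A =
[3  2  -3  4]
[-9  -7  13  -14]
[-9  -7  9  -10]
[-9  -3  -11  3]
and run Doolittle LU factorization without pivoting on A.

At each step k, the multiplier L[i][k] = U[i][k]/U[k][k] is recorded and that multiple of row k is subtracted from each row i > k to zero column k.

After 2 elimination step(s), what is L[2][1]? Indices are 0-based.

L[2][1] = 1

Step 1: pivot at (0,0) is 3.
  row1 ← row1 − (-3)·row0  ⇒  L[1][0]=-3, U row1=(0, -1, 4, -2)
  row2 ← row2 − (-3)·row0  ⇒  L[2][0]=-3, U row2=(0, -1, 0, 2)
  row3 ← row3 − (-3)·row0  ⇒  L[3][0]=-3, U row3=(0, 3, -20, 15)
Step 2: pivot at (1,1) is -1.
  row2 ← row2 − (1)·row1  ⇒  L[2][1]=1, U row2=(0, 0, -4, 4)
  row3 ← row3 − (-3)·row1  ⇒  L[3][1]=-3, U row3=(0, 0, -8, 9)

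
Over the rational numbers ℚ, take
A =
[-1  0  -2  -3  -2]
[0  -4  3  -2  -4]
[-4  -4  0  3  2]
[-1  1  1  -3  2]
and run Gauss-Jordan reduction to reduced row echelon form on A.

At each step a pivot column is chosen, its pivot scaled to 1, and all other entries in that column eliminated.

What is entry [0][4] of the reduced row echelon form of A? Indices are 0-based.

[1] R0 /= -1  ⇒  (1, 0, 2, 3, 2)
     R2 -= -4·R0  ⇒  (0, -4, 8, 15, 10)
     R3 -= -1·R0  ⇒  (0, 1, 3, 0, 4)
[2] R1 /= -4  ⇒  (0, 1, -3/4, 1/2, 1)
     R2 -= -4·R1  ⇒  (0, 0, 5, 17, 14)
     R3 -= 1·R1  ⇒  (0, 0, 15/4, -1/2, 3)
[3] R2 /= 5  ⇒  (0, 0, 1, 17/5, 14/5)
     R0 -= 2·R2  ⇒  (1, 0, 0, -19/5, -18/5)
     R1 -= -3/4·R2  ⇒  (0, 1, 0, 61/20, 31/10)
     R3 -= 15/4·R2  ⇒  (0, 0, 0, -53/4, -15/2)
[4] R3 /= -53/4  ⇒  (0, 0, 0, 1, 30/53)
     R0 -= -19/5·R3  ⇒  (1, 0, 0, 0, -384/265)
     R1 -= 61/20·R3  ⇒  (0, 1, 0, 0, 364/265)
     R2 -= 17/5·R3  ⇒  (0, 0, 1, 0, 232/265)

M[0][4] = -384/265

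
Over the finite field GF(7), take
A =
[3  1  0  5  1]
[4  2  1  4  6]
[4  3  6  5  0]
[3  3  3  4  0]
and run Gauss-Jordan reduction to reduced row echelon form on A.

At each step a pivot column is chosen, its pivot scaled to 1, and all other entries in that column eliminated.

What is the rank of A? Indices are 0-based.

rank = 4

pivot(0,0)=3: scale R0 → (1, 5, 0, 4, 5)
  clear (1,0): R1 −= (4)R0 → (0, 3, 1, 2, 0)
  clear (2,0): R2 −= (4)R0 → (0, 4, 6, 3, 1)
  clear (3,0): R3 −= (3)R0 → (0, 2, 3, 6, 6)
pivot(1,1)=3: scale R1 → (0, 1, 5, 3, 0)
  clear (0,1): R0 −= (5)R1 → (1, 0, 3, 3, 5)
  clear (2,1): R2 −= (4)R1 → (0, 0, 0, 5, 1)
  clear (3,1): R3 −= (2)R1 → (0, 0, 0, 0, 6)
col 2: no nonzero at/below row 2; advance.
pivot(2,3)=5: scale R2 → (0, 0, 0, 1, 3)
  clear (0,3): R0 −= (3)R2 → (1, 0, 3, 0, 3)
  clear (1,3): R1 −= (3)R2 → (0, 1, 5, 0, 5)
pivot(3,4)=6: scale R3 → (0, 0, 0, 0, 1)
  clear (0,4): R0 −= (3)R3 → (1, 0, 3, 0, 0)
  clear (1,4): R1 −= (5)R3 → (0, 1, 5, 0, 0)
  clear (2,4): R2 −= (3)R3 → (0, 0, 0, 1, 0)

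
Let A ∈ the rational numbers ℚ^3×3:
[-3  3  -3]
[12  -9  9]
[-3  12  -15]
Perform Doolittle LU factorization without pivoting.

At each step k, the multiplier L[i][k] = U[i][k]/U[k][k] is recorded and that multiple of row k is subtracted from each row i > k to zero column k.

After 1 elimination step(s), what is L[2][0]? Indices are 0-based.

L[2][0] = 1

Step 1: pivot at (0,0) is -3.
  row1 ← row1 − (-4)·row0  ⇒  L[1][0]=-4, U row1=(0, 3, -3)
  row2 ← row2 − (1)·row0  ⇒  L[2][0]=1, U row2=(0, 9, -12)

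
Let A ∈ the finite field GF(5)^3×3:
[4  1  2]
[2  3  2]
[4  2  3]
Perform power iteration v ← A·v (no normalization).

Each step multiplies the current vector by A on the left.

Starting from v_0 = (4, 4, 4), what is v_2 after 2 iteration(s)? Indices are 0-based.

v_0 = (4, 4, 4).
v_1 = A·v_0 = (3, 3, 1).
v_2 = A·v_1 = (2, 2, 1).

v_2 = (2, 2, 1)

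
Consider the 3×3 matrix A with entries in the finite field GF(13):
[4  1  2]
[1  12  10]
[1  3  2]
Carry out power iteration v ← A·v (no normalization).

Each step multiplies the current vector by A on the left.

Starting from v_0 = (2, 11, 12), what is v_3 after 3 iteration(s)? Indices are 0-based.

v_0 = (2, 11, 12).
v_1 = A·v_0 = (4, 7, 7).
v_2 = A·v_1 = (11, 2, 0).
v_3 = A·v_2 = (7, 9, 4).

v_3 = (7, 9, 4)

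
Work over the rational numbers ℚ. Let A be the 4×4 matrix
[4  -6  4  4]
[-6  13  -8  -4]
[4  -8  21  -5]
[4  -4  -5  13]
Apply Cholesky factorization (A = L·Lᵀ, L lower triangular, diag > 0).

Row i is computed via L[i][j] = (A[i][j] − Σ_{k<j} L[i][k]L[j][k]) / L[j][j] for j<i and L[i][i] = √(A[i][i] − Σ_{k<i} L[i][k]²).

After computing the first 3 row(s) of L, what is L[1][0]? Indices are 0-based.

Step 1: L[0][0] = √(4) = 2.
  L[1][0] = (-6) / L[0][0] = -3.
Step 2: L[1][1] = √(4) = 2.
  L[2][0] = (4) / L[0][0] = 2.
  L[2][1] = (-2) / L[1][1] = -1.
Step 3: L[2][2] = √(16) = 4.

L[1][0] = -3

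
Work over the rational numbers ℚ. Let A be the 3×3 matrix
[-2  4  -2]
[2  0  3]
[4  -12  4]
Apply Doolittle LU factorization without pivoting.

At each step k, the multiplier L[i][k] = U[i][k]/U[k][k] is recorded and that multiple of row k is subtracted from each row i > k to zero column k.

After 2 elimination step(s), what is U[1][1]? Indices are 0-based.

U[1][1] = 4

k=0: U[0][0]=-2
  eliminate (1,0): mult=-1, new row 1: (0, 4, 1); set L[1][0]=-1
  eliminate (2,0): mult=-2, new row 2: (0, -4, 0); set L[2][0]=-2
k=1: U[1][1]=4
  eliminate (2,1): mult=-1, new row 2: (0, 0, 1); set L[2][1]=-1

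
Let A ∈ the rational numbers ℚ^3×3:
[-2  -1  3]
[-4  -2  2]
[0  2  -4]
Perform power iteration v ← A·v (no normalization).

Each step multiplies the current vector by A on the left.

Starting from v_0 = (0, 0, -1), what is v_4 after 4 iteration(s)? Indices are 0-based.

v_0 = (0, 0, -1).
v_1 = A·v_0 = (-3, -2, 4).
v_2 = A·v_1 = (20, 24, -20).
v_3 = A·v_2 = (-124, -168, 128).
v_4 = A·v_3 = (800, 1088, -848).

v_4 = (800, 1088, -848)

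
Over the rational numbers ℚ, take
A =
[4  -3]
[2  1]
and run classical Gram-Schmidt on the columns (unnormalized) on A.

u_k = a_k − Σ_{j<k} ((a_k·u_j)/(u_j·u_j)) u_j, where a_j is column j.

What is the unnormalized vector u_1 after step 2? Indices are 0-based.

Step 1: u_0 = a_0 = (4, 2).
Step 2: u_1 = a_1 − (-1/2)·u_0 = (-1, 2).

u_1 = (-1, 2)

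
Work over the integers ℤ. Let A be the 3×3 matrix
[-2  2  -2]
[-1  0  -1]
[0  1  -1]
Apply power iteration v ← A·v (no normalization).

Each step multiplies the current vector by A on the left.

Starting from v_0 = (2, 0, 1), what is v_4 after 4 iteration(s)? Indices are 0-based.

v_0 = (2, 0, 1).
v_1 = A·v_0 = (-6, -3, -1).
v_2 = A·v_1 = (8, 7, -2).
v_3 = A·v_2 = (2, -6, 9).
v_4 = A·v_3 = (-34, -11, -15).

v_4 = (-34, -11, -15)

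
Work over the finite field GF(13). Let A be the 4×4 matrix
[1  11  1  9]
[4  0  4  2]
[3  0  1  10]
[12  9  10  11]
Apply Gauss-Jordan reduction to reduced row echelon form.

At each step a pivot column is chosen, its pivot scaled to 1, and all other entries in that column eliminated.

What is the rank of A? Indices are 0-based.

rank = 4

[1] R0 /= 1  ⇒  (1, 11, 1, 9)
     R1 -= 4·R0  ⇒  (0, 8, 0, 5)
     R2 -= 3·R0  ⇒  (0, 6, 11, 9)
     R3 -= 12·R0  ⇒  (0, 7, 11, 7)
[2] R1 /= 8  ⇒  (0, 1, 0, 12)
     R0 -= 11·R1  ⇒  (1, 0, 1, 7)
     R2 -= 6·R1  ⇒  (0, 0, 11, 2)
     R3 -= 7·R1  ⇒  (0, 0, 11, 1)
[3] R2 /= 11  ⇒  (0, 0, 1, 12)
     R0 -= 1·R2  ⇒  (1, 0, 0, 8)
     R3 -= 11·R2  ⇒  (0, 0, 0, 12)
[4] R3 /= 12  ⇒  (0, 0, 0, 1)
     R0 -= 8·R3  ⇒  (1, 0, 0, 0)
     R1 -= 12·R3  ⇒  (0, 1, 0, 0)
     R2 -= 12·R3  ⇒  (0, 0, 1, 0)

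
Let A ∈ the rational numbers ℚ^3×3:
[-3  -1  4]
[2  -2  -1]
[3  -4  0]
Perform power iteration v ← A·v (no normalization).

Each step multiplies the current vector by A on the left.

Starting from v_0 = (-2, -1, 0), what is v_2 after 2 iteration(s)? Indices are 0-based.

v_0 = (-2, -1, 0).
v_1 = A·v_0 = (7, -2, -2).
v_2 = A·v_1 = (-27, 20, 29).

v_2 = (-27, 20, 29)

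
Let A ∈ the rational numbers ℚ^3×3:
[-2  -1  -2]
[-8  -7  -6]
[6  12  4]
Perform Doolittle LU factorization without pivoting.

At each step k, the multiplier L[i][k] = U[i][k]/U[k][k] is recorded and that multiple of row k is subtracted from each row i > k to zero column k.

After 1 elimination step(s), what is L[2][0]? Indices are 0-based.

Step 1: pivot at (0,0) is -2.
  row1 ← row1 − (4)·row0  ⇒  L[1][0]=4, U row1=(0, -3, 2)
  row2 ← row2 − (-3)·row0  ⇒  L[2][0]=-3, U row2=(0, 9, -2)

L[2][0] = -3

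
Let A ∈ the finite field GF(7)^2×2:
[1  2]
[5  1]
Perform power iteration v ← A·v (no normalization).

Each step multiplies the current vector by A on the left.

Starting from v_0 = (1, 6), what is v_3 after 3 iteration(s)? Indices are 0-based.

v_3 = (5, 6)

v_0 = (1, 6).
v_1 = A·v_0 = (6, 4).
v_2 = A·v_1 = (0, 6).
v_3 = A·v_2 = (5, 6).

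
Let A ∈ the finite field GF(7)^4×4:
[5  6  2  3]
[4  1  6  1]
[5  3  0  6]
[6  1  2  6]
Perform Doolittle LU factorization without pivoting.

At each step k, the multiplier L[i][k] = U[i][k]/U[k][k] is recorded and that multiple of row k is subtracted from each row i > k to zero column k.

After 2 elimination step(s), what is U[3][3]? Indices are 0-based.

U[3][3] = 1

Step 1: pivot at (0,0) is 5.
  row1 ← row1 − (5)·row0  ⇒  L[1][0]=5, U row1=(0, 6, 3, 0)
  row2 ← row2 − (1)·row0  ⇒  L[2][0]=1, U row2=(0, 4, 5, 3)
  row3 ← row3 − (4)·row0  ⇒  L[3][0]=4, U row3=(0, 5, 1, 1)
Step 2: pivot at (1,1) is 6.
  row2 ← row2 − (3)·row1  ⇒  L[2][1]=3, U row2=(0, 0, 3, 3)
  row3 ← row3 − (2)·row1  ⇒  L[3][1]=2, U row3=(0, 0, 2, 1)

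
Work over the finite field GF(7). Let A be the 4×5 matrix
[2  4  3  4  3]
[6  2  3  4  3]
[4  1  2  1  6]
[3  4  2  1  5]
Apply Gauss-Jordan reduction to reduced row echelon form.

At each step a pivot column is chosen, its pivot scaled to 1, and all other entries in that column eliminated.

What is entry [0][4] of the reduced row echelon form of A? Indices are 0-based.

M[0][4] = 4

pivot(0,0)=2: scale R0 → (1, 2, 5, 2, 5)
  clear (1,0): R1 −= (6)R0 → (0, 4, 1, 6, 1)
  clear (2,0): R2 −= (4)R0 → (0, 0, 3, 0, 0)
  clear (3,0): R3 −= (3)R0 → (0, 5, 1, 2, 4)
pivot(1,1)=4: scale R1 → (0, 1, 2, 5, 2)
  clear (0,1): R0 −= (2)R1 → (1, 0, 1, 6, 1)
  clear (3,1): R3 −= (5)R1 → (0, 0, 5, 5, 1)
pivot(2,2)=3: scale R2 → (0, 0, 1, 0, 0)
  clear (0,2): R0 −= (1)R2 → (1, 0, 0, 6, 1)
  clear (1,2): R1 −= (2)R2 → (0, 1, 0, 5, 2)
  clear (3,2): R3 −= (5)R2 → (0, 0, 0, 5, 1)
pivot(3,3)=5: scale R3 → (0, 0, 0, 1, 3)
  clear (0,3): R0 −= (6)R3 → (1, 0, 0, 0, 4)
  clear (1,3): R1 −= (5)R3 → (0, 1, 0, 0, 1)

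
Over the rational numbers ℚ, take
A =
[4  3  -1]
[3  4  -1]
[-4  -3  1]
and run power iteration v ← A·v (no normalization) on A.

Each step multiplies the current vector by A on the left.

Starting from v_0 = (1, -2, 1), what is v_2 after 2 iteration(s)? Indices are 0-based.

v_2 = (-33, -36, 33)

v_0 = (1, -2, 1).
v_1 = A·v_0 = (-3, -6, 3).
v_2 = A·v_1 = (-33, -36, 33).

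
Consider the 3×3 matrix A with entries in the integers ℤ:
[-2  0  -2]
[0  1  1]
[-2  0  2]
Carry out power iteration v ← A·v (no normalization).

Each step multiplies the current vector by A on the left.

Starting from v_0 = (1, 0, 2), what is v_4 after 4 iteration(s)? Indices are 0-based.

v_0 = (1, 0, 2).
v_1 = A·v_0 = (-6, 2, 2).
v_2 = A·v_1 = (8, 4, 16).
v_3 = A·v_2 = (-48, 20, 16).
v_4 = A·v_3 = (64, 36, 128).

v_4 = (64, 36, 128)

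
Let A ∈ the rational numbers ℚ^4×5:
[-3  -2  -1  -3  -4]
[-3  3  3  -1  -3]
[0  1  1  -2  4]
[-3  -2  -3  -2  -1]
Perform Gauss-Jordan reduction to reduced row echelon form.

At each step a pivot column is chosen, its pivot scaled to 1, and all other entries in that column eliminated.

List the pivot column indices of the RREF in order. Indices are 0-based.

step 1: normalize row 0 (÷-3) = (1, 2/3, 1/3, 1, 4/3)
  row 1: subtract -3×row0 = (0, 5, 4, 2, 1)
  row 3: subtract -3×row0 = (0, 0, -2, 1, 3)
step 2: normalize row 1 (÷5) = (0, 1, 4/5, 2/5, 1/5)
  row 0: subtract 2/3×row1 = (1, 0, -1/5, 11/15, 6/5)
  row 2: subtract 1×row1 = (0, 0, 1/5, -12/5, 19/5)
step 3: normalize row 2 (÷1/5) = (0, 0, 1, -12, 19)
  row 0: subtract -1/5×row2 = (1, 0, 0, -5/3, 5)
  row 1: subtract 4/5×row2 = (0, 1, 0, 10, -15)
  row 3: subtract -2×row2 = (0, 0, 0, -23, 41)
step 4: normalize row 3 (÷-23) = (0, 0, 0, 1, -41/23)
  row 0: subtract -5/3×row3 = (1, 0, 0, 0, 140/69)
  row 1: subtract 10×row3 = (0, 1, 0, 0, 65/23)
  row 2: subtract -12×row3 = (0, 0, 1, 0, -55/23)

pivot columns: 0, 1, 2, 3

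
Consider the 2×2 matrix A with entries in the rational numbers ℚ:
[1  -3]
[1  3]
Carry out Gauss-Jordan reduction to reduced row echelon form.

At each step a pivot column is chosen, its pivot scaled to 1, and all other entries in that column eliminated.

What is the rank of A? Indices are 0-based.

step 1: normalize row 0 (÷1) = (1, -3)
  row 1: subtract 1×row0 = (0, 6)
step 2: normalize row 1 (÷6) = (0, 1)
  row 0: subtract -3×row1 = (1, 0)

rank = 2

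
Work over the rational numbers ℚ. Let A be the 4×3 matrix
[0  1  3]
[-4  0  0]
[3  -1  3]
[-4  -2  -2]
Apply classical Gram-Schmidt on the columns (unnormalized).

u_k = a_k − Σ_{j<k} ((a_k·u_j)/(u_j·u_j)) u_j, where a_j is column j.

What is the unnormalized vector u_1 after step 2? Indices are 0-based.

u_1 = (1, 20/41, -56/41, -62/41)

Step 1: u_0 = a_0 = (0, -4, 3, -4).
Step 2: u_1 = a_1 − (5/41)·u_0 = (1, 20/41, -56/41, -62/41).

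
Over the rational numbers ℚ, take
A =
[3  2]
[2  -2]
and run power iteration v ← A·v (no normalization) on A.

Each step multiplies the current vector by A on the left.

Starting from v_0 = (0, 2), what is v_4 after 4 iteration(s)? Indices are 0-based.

v_4 = (84, 136)

v_0 = (0, 2).
v_1 = A·v_0 = (4, -4).
v_2 = A·v_1 = (4, 16).
v_3 = A·v_2 = (44, -24).
v_4 = A·v_3 = (84, 136).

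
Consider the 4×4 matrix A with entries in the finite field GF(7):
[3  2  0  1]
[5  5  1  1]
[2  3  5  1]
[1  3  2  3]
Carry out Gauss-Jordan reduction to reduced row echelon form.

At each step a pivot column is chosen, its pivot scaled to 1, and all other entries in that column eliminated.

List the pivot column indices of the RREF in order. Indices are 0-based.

step 1: normalize row 0 (÷3) = (1, 3, 0, 5)
  row 1: subtract 5×row0 = (0, 4, 1, 4)
  row 2: subtract 2×row0 = (0, 4, 5, 5)
  row 3: subtract 1×row0 = (0, 0, 2, 5)
step 2: normalize row 1 (÷4) = (0, 1, 2, 1)
  row 0: subtract 3×row1 = (1, 0, 1, 2)
  row 2: subtract 4×row1 = (0, 0, 4, 1)
step 3: normalize row 2 (÷4) = (0, 0, 1, 2)
  row 0: subtract 1×row2 = (1, 0, 0, 0)
  row 1: subtract 2×row2 = (0, 1, 0, 4)
  row 3: subtract 2×row2 = (0, 0, 0, 1)
step 4: normalize row 3 (÷1) = (0, 0, 0, 1)
  row 1: subtract 4×row3 = (0, 1, 0, 0)
  row 2: subtract 2×row3 = (0, 0, 1, 0)

pivot columns: 0, 1, 2, 3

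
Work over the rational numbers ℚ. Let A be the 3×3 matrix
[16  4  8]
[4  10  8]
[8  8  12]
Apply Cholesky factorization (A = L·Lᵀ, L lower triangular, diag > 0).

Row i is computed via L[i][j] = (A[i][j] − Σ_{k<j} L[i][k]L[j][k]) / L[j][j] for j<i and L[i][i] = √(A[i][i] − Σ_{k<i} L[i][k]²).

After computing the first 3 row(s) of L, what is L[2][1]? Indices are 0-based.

L[2][1] = 2

Step 1: L[0][0] = √(16) = 4.
  L[1][0] = (4) / L[0][0] = 1.
Step 2: L[1][1] = √(9) = 3.
  L[2][0] = (8) / L[0][0] = 2.
  L[2][1] = (6) / L[1][1] = 2.
Step 3: L[2][2] = √(4) = 2.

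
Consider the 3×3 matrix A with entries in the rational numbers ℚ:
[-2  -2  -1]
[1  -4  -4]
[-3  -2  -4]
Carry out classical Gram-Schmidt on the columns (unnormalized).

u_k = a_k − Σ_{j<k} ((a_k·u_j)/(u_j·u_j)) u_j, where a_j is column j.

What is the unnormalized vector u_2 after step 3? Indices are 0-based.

u_2 = (119/75, -17/75, -17/15)

Step 1: u_0 = a_0 = (-2, 1, -3).
Step 2: u_1 = a_1 − (3/7)·u_0 = (-8/7, -31/7, -5/7).
Step 3: u_2 = a_2 − (5/7)·u_0 − (76/75)·u_1 = (119/75, -17/75, -17/15).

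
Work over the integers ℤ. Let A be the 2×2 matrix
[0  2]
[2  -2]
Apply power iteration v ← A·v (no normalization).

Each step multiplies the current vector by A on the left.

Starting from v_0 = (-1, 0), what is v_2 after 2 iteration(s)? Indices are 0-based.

v_0 = (-1, 0).
v_1 = A·v_0 = (0, -2).
v_2 = A·v_1 = (-4, 4).

v_2 = (-4, 4)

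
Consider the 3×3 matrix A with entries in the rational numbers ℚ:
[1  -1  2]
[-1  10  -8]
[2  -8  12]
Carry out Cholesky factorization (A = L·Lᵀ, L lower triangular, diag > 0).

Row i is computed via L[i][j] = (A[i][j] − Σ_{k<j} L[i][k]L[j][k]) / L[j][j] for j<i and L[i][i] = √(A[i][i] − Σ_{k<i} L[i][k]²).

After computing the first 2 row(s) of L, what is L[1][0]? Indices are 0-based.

L[1][0] = -1

Step 1: L[0][0] = √(1) = 1.
  L[1][0] = (-1) / L[0][0] = -1.
Step 2: L[1][1] = √(9) = 3.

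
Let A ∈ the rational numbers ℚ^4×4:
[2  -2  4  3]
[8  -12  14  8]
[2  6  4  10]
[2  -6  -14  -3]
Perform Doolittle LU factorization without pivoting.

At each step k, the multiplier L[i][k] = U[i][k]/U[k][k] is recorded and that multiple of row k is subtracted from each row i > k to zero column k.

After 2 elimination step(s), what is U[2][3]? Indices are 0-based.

U[2][3] = -1

[col 0] pivot 2
  R1 -= 4*R0 → (0, -4, -2, -4)  (L[1][0] := 4)
  R2 -= 1*R0 → (0, 8, 0, 7)  (L[2][0] := 1)
  R3 -= 1*R0 → (0, -4, -18, -6)  (L[3][0] := 1)
[col 1] pivot -4
  R2 -= -2*R1 → (0, 0, -4, -1)  (L[2][1] := -2)
  R3 -= 1*R1 → (0, 0, -16, -2)  (L[3][1] := 1)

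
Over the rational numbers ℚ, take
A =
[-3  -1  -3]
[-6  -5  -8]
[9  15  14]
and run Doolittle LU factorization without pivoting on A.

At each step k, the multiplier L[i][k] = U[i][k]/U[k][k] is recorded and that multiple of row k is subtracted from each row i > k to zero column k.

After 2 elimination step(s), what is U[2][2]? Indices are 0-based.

[col 0] pivot -3
  R1 -= 2*R0 → (0, -3, -2)  (L[1][0] := 2)
  R2 -= -3*R0 → (0, 12, 5)  (L[2][0] := -3)
[col 1] pivot -3
  R2 -= -4*R1 → (0, 0, -3)  (L[2][1] := -4)

U[2][2] = -3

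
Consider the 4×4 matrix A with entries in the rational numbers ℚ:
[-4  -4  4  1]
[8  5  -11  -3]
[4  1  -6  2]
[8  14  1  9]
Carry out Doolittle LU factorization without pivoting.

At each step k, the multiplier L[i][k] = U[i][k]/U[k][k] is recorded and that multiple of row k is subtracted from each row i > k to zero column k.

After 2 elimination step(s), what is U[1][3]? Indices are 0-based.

U[1][3] = -1

k=0: U[0][0]=-4
  eliminate (1,0): mult=-2, new row 1: (0, -3, -3, -1); set L[1][0]=-2
  eliminate (2,0): mult=-1, new row 2: (0, -3, -2, 3); set L[2][0]=-1
  eliminate (3,0): mult=-2, new row 3: (0, 6, 9, 11); set L[3][0]=-2
k=1: U[1][1]=-3
  eliminate (2,1): mult=1, new row 2: (0, 0, 1, 4); set L[2][1]=1
  eliminate (3,1): mult=-2, new row 3: (0, 0, 3, 9); set L[3][1]=-2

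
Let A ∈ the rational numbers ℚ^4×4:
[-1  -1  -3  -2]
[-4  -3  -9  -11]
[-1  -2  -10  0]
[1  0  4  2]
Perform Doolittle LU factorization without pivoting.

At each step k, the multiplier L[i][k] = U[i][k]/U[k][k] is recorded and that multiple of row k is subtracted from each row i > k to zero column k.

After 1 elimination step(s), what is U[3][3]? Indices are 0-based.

[col 0] pivot -1
  R1 -= 4*R0 → (0, 1, 3, -3)  (L[1][0] := 4)
  R2 -= 1*R0 → (0, -1, -7, 2)  (L[2][0] := 1)
  R3 -= -1*R0 → (0, -1, 1, 0)  (L[3][0] := -1)

U[3][3] = 0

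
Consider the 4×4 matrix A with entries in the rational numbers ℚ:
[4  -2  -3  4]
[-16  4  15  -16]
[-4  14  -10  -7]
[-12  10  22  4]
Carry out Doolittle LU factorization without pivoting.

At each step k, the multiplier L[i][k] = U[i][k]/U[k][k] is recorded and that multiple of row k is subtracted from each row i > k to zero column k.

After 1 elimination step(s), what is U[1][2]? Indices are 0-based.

U[1][2] = 3

[col 0] pivot 4
  R1 -= -4*R0 → (0, -4, 3, 0)  (L[1][0] := -4)
  R2 -= -1*R0 → (0, 12, -13, -3)  (L[2][0] := -1)
  R3 -= -3*R0 → (0, 4, 13, 16)  (L[3][0] := -3)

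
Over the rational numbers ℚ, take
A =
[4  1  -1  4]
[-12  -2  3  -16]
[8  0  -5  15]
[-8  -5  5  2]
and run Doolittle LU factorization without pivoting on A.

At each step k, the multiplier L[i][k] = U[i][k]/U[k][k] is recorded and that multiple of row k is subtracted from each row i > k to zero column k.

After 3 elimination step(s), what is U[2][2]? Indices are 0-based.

U[2][2] = -3

Step 1: pivot at (0,0) is 4.
  row1 ← row1 − (-3)·row0  ⇒  L[1][0]=-3, U row1=(0, 1, 0, -4)
  row2 ← row2 − (2)·row0  ⇒  L[2][0]=2, U row2=(0, -2, -3, 7)
  row3 ← row3 − (-2)·row0  ⇒  L[3][0]=-2, U row3=(0, -3, 3, 10)
Step 2: pivot at (1,1) is 1.
  row2 ← row2 − (-2)·row1  ⇒  L[2][1]=-2, U row2=(0, 0, -3, -1)
  row3 ← row3 − (-3)·row1  ⇒  L[3][1]=-3, U row3=(0, 0, 3, -2)
Step 3: pivot at (2,2) is -3.
  row3 ← row3 − (-1)·row2  ⇒  L[3][2]=-1, U row3=(0, 0, 0, -3)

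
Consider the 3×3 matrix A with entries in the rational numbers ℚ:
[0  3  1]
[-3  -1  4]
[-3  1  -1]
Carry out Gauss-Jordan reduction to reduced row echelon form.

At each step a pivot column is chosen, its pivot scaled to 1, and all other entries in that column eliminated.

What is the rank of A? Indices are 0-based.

step 1: exchange rows 0,1
step 1: normalize row 0 (÷-3) = (1, 1/3, -4/3)
  row 2: subtract -3×row0 = (0, 2, -5)
step 2: normalize row 1 (÷3) = (0, 1, 1/3)
  row 0: subtract 1/3×row1 = (1, 0, -13/9)
  row 2: subtract 2×row1 = (0, 0, -17/3)
step 3: normalize row 2 (÷-17/3) = (0, 0, 1)
  row 0: subtract -13/9×row2 = (1, 0, 0)
  row 1: subtract 1/3×row2 = (0, 1, 0)

rank = 3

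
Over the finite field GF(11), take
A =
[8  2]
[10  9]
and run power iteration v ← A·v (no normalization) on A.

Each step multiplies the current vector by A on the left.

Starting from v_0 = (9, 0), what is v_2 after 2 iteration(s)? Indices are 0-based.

v_2 = (8, 1)

v_0 = (9, 0).
v_1 = A·v_0 = (6, 2).
v_2 = A·v_1 = (8, 1).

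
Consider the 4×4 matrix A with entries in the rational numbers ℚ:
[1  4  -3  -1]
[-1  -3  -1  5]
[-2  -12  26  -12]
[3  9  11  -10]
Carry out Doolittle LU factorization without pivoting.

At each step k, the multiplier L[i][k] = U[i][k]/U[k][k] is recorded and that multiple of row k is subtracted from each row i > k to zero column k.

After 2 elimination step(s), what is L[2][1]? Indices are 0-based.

[col 0] pivot 1
  R1 -= -1*R0 → (0, 1, -4, 4)  (L[1][0] := -1)
  R2 -= -2*R0 → (0, -4, 20, -14)  (L[2][0] := -2)
  R3 -= 3*R0 → (0, -3, 20, -7)  (L[3][0] := 3)
[col 1] pivot 1
  R2 -= -4*R1 → (0, 0, 4, 2)  (L[2][1] := -4)
  R3 -= -3*R1 → (0, 0, 8, 5)  (L[3][1] := -3)

L[2][1] = -4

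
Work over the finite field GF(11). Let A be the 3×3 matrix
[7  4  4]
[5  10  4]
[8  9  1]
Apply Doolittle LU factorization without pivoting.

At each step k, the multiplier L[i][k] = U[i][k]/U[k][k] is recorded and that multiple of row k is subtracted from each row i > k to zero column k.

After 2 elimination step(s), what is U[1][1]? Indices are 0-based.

U[1][1] = 4

k=0: U[0][0]=7
  eliminate (1,0): mult=7, new row 1: (0, 4, 9); set L[1][0]=7
  eliminate (2,0): mult=9, new row 2: (0, 6, 9); set L[2][0]=9
k=1: U[1][1]=4
  eliminate (2,1): mult=7, new row 2: (0, 0, 1); set L[2][1]=7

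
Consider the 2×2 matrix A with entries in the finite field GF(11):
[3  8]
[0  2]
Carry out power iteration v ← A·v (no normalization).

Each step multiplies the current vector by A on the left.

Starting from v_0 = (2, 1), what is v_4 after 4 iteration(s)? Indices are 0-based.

v_4 = (0, 5)

v_0 = (2, 1).
v_1 = A·v_0 = (3, 2).
v_2 = A·v_1 = (3, 4).
v_3 = A·v_2 = (8, 8).
v_4 = A·v_3 = (0, 5).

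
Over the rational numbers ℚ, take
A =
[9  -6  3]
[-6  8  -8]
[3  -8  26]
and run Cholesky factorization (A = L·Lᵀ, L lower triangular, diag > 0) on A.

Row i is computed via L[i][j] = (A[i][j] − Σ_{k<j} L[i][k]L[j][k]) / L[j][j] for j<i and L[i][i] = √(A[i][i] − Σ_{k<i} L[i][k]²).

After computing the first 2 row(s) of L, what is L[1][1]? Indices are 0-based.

Step 1: L[0][0] = √(9) = 3.
  L[1][0] = (-6) / L[0][0] = -2.
Step 2: L[1][1] = √(4) = 2.

L[1][1] = 2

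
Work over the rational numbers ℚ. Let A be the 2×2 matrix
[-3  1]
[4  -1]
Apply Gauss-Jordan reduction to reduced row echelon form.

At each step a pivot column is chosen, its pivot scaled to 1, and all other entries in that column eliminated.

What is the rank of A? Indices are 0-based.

pivot(0,0)=-3: scale R0 → (1, -1/3)
  clear (1,0): R1 −= (4)R0 → (0, 1/3)
pivot(1,1)=1/3: scale R1 → (0, 1)
  clear (0,1): R0 −= (-1/3)R1 → (1, 0)

rank = 2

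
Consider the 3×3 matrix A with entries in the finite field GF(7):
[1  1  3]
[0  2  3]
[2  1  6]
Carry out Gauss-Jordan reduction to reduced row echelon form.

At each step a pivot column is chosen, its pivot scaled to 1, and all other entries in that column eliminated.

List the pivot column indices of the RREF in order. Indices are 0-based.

pivot columns: 0, 1, 2

pivot(0,0)=1: scale R0 → (1, 1, 3)
  clear (2,0): R2 −= (2)R0 → (0, 6, 0)
pivot(1,1)=2: scale R1 → (0, 1, 5)
  clear (0,1): R0 −= (1)R1 → (1, 0, 5)
  clear (2,1): R2 −= (6)R1 → (0, 0, 5)
pivot(2,2)=5: scale R2 → (0, 0, 1)
  clear (0,2): R0 −= (5)R2 → (1, 0, 0)
  clear (1,2): R1 −= (5)R2 → (0, 1, 0)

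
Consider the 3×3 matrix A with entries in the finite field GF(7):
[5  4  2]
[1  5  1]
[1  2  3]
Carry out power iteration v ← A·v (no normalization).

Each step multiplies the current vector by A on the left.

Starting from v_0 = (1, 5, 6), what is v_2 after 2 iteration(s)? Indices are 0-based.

v_0 = (1, 5, 6).
v_1 = A·v_0 = (2, 4, 1).
v_2 = A·v_1 = (0, 2, 6).

v_2 = (0, 2, 6)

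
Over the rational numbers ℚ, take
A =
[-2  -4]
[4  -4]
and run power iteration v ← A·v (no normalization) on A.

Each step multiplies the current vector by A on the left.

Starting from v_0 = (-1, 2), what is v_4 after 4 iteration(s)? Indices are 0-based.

v_0 = (-1, 2).
v_1 = A·v_0 = (-6, -12).
v_2 = A·v_1 = (60, 24).
v_3 = A·v_2 = (-216, 144).
v_4 = A·v_3 = (-144, -1440).

v_4 = (-144, -1440)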